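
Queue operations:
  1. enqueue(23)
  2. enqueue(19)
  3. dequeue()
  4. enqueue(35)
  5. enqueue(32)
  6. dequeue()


enqueue(23) -> [23]
enqueue(19) -> [23, 19]
dequeue()->23, [19]
enqueue(35) -> [19, 35]
enqueue(32) -> [19, 35, 32]
dequeue()->19, [35, 32]

Final queue: [35, 32]


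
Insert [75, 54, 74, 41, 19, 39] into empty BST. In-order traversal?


Insert 75: root
Insert 54: L from 75
Insert 74: L from 75 -> R from 54
Insert 41: L from 75 -> L from 54
Insert 19: L from 75 -> L from 54 -> L from 41
Insert 39: L from 75 -> L from 54 -> L from 41 -> R from 19

In-order: [19, 39, 41, 54, 74, 75]


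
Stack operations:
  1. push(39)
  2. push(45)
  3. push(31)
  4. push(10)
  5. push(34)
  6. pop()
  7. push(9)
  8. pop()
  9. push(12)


push(39) -> [39]
push(45) -> [39, 45]
push(31) -> [39, 45, 31]
push(10) -> [39, 45, 31, 10]
push(34) -> [39, 45, 31, 10, 34]
pop()->34, [39, 45, 31, 10]
push(9) -> [39, 45, 31, 10, 9]
pop()->9, [39, 45, 31, 10]
push(12) -> [39, 45, 31, 10, 12]

Final stack: [39, 45, 31, 10, 12]


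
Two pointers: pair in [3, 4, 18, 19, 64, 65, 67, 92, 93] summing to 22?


lo=0(3)+hi=8(93)=96
lo=0(3)+hi=7(92)=95
lo=0(3)+hi=6(67)=70
lo=0(3)+hi=5(65)=68
lo=0(3)+hi=4(64)=67
lo=0(3)+hi=3(19)=22

Yes: 3+19=22


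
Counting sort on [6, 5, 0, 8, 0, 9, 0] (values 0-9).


Input: [6, 5, 0, 8, 0, 9, 0]
Counts: [3, 0, 0, 0, 0, 1, 1, 0, 1, 1]

Sorted: [0, 0, 0, 5, 6, 8, 9]


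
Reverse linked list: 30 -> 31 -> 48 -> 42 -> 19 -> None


Step 1: curr=30, set curr.next=prev(None) | reversed so far: 30
Step 2: curr=31, set curr.next=prev(30) | reversed so far: 31 -> 30
Step 3: curr=48, set curr.next=prev(31) | reversed so far: 48 -> 31 -> 30
Step 4: curr=42, set curr.next=prev(48) | reversed so far: 42 -> 48 -> 31 -> 30
Step 5: curr=19, set curr.next=prev(42) | reversed so far: 19 -> 42 -> 48 -> 31 -> 30

19 -> 42 -> 48 -> 31 -> 30 -> None


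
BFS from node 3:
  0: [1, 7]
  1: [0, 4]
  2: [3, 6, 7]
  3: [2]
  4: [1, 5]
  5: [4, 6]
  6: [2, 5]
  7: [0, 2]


Visit 3, enqueue [2]
Visit 2, enqueue [6, 7]
Visit 6, enqueue [5]
Visit 7, enqueue [0]
Visit 5, enqueue [4]
Visit 0, enqueue [1]
Visit 4, enqueue []
Visit 1, enqueue []

BFS order: [3, 2, 6, 7, 5, 0, 4, 1]


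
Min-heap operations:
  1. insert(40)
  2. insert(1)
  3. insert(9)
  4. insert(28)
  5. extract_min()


insert(40) -> [40]
insert(1) -> [1, 40]
insert(9) -> [1, 40, 9]
insert(28) -> [1, 28, 9, 40]
extract_min()->1, [9, 28, 40]

Final heap: [9, 28, 40]


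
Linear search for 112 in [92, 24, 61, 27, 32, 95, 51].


i=0: 92!=112
i=1: 24!=112
i=2: 61!=112
i=3: 27!=112
i=4: 32!=112
i=5: 95!=112
i=6: 51!=112

Not found, 7 comps


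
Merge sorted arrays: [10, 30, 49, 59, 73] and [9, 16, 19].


Take 9 from B
Take 10 from A
Take 16 from B
Take 19 from B

Merged: [9, 10, 16, 19, 30, 49, 59, 73]


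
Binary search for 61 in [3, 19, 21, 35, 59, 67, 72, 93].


Step 1: lo=0, hi=7, mid=3, val=35
Step 2: lo=4, hi=7, mid=5, val=67
Step 3: lo=4, hi=4, mid=4, val=59

Not found


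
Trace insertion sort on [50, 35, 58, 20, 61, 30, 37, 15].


Initial: [50, 35, 58, 20, 61, 30, 37, 15]
Insert 35: [35, 50, 58, 20, 61, 30, 37, 15]
Insert 58: [35, 50, 58, 20, 61, 30, 37, 15]
Insert 20: [20, 35, 50, 58, 61, 30, 37, 15]
Insert 61: [20, 35, 50, 58, 61, 30, 37, 15]
Insert 30: [20, 30, 35, 50, 58, 61, 37, 15]
Insert 37: [20, 30, 35, 37, 50, 58, 61, 15]
Insert 15: [15, 20, 30, 35, 37, 50, 58, 61]

Sorted: [15, 20, 30, 35, 37, 50, 58, 61]


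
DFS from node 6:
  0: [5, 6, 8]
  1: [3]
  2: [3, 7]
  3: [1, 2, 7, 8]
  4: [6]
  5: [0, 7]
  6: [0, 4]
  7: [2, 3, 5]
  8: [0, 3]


Visit 6, push [4, 0]
Visit 0, push [8, 5]
Visit 5, push [7]
Visit 7, push [3, 2]
Visit 2, push [3]
Visit 3, push [8, 1]
Visit 1, push []
Visit 8, push []
Visit 4, push []

DFS order: [6, 0, 5, 7, 2, 3, 1, 8, 4]


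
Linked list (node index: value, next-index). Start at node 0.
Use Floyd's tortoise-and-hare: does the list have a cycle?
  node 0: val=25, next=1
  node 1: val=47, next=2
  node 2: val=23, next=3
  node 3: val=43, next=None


Floyd's tortoise (slow, +1) and hare (fast, +2):
  init: slow=0, fast=0
  step 1: slow=1, fast=2
  step 2: fast 2->3->None, no cycle

Cycle: no


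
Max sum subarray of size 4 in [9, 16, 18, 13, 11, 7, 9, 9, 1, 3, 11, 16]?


[0:4]: 56
[1:5]: 58
[2:6]: 49
[3:7]: 40
[4:8]: 36
[5:9]: 26
[6:10]: 22
[7:11]: 24
[8:12]: 31

Max: 58 at [1:5]


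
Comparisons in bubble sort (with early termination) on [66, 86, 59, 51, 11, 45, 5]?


Algorithm: bubble sort (with early termination)
Input: [66, 86, 59, 51, 11, 45, 5]
Sorted: [5, 11, 45, 51, 59, 66, 86]

21


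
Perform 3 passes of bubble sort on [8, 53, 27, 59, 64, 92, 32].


Initial: [8, 53, 27, 59, 64, 92, 32]
Pass 1: [8, 27, 53, 59, 64, 32, 92] (2 swaps)
Pass 2: [8, 27, 53, 59, 32, 64, 92] (1 swaps)
Pass 3: [8, 27, 53, 32, 59, 64, 92] (1 swaps)

After 3 passes: [8, 27, 53, 32, 59, 64, 92]


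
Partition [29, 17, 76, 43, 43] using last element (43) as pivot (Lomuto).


Pivot: 43
  29 <= 43: advance i (no swap)
  17 <= 43: advance i (no swap)
  43 <= 43: swap -> [29, 17, 43, 76, 43]
Place pivot at 3: [29, 17, 43, 43, 76]

Partitioned: [29, 17, 43, 43, 76]


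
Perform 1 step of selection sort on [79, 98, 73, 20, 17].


Initial: [79, 98, 73, 20, 17]
Step 1: min=17 at 4
  Swap: [17, 98, 73, 20, 79]

After 1 step: [17, 98, 73, 20, 79]


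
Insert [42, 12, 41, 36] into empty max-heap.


Insert 42: [42]
Insert 12: [42, 12]
Insert 41: [42, 12, 41]
Insert 36: [42, 36, 41, 12]

Final heap: [42, 36, 41, 12]


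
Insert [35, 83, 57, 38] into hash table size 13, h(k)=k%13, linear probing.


Insert 35: h=9 -> slot 9
Insert 83: h=5 -> slot 5
Insert 57: h=5, 1 probes -> slot 6
Insert 38: h=12 -> slot 12

Table: [None, None, None, None, None, 83, 57, None, None, 35, None, None, 38]


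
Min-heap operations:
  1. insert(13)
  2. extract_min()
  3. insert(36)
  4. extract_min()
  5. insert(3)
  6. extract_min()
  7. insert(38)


insert(13) -> [13]
extract_min()->13, []
insert(36) -> [36]
extract_min()->36, []
insert(3) -> [3]
extract_min()->3, []
insert(38) -> [38]

Final heap: [38]


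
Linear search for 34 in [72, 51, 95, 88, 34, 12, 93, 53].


i=0: 72!=34
i=1: 51!=34
i=2: 95!=34
i=3: 88!=34
i=4: 34==34 found!

Found at 4, 5 comps


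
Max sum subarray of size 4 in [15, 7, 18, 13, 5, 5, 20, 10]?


[0:4]: 53
[1:5]: 43
[2:6]: 41
[3:7]: 43
[4:8]: 40

Max: 53 at [0:4]


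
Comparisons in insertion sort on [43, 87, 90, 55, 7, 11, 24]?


Algorithm: insertion sort
Input: [43, 87, 90, 55, 7, 11, 24]
Sorted: [7, 11, 24, 43, 55, 87, 90]

19


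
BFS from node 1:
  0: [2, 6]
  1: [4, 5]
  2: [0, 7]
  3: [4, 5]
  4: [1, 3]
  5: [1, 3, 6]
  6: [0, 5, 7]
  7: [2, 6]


Visit 1, enqueue [4, 5]
Visit 4, enqueue [3]
Visit 5, enqueue [6]
Visit 3, enqueue []
Visit 6, enqueue [0, 7]
Visit 0, enqueue [2]
Visit 7, enqueue []
Visit 2, enqueue []

BFS order: [1, 4, 5, 3, 6, 0, 7, 2]


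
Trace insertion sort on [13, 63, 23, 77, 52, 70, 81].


Initial: [13, 63, 23, 77, 52, 70, 81]
Insert 63: [13, 63, 23, 77, 52, 70, 81]
Insert 23: [13, 23, 63, 77, 52, 70, 81]
Insert 77: [13, 23, 63, 77, 52, 70, 81]
Insert 52: [13, 23, 52, 63, 77, 70, 81]
Insert 70: [13, 23, 52, 63, 70, 77, 81]
Insert 81: [13, 23, 52, 63, 70, 77, 81]

Sorted: [13, 23, 52, 63, 70, 77, 81]


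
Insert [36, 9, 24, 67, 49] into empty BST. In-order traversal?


Insert 36: root
Insert 9: L from 36
Insert 24: L from 36 -> R from 9
Insert 67: R from 36
Insert 49: R from 36 -> L from 67

In-order: [9, 24, 36, 49, 67]


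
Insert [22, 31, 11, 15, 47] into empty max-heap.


Insert 22: [22]
Insert 31: [31, 22]
Insert 11: [31, 22, 11]
Insert 15: [31, 22, 11, 15]
Insert 47: [47, 31, 11, 15, 22]

Final heap: [47, 31, 11, 15, 22]


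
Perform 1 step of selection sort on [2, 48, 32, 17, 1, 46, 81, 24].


Initial: [2, 48, 32, 17, 1, 46, 81, 24]
Step 1: min=1 at 4
  Swap: [1, 48, 32, 17, 2, 46, 81, 24]

After 1 step: [1, 48, 32, 17, 2, 46, 81, 24]


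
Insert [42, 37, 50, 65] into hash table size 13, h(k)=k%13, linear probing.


Insert 42: h=3 -> slot 3
Insert 37: h=11 -> slot 11
Insert 50: h=11, 1 probes -> slot 12
Insert 65: h=0 -> slot 0

Table: [65, None, None, 42, None, None, None, None, None, None, None, 37, 50]


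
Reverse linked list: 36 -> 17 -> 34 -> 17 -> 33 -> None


Step 1: curr=36, set curr.next=prev(None) | reversed so far: 36
Step 2: curr=17, set curr.next=prev(36) | reversed so far: 17 -> 36
Step 3: curr=34, set curr.next=prev(17) | reversed so far: 34 -> 17 -> 36
Step 4: curr=17, set curr.next=prev(34) | reversed so far: 17 -> 34 -> 17 -> 36
Step 5: curr=33, set curr.next=prev(17) | reversed so far: 33 -> 17 -> 34 -> 17 -> 36

33 -> 17 -> 34 -> 17 -> 36 -> None


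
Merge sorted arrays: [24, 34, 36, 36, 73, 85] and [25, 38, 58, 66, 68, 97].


Take 24 from A
Take 25 from B
Take 34 from A
Take 36 from A
Take 36 from A
Take 38 from B
Take 58 from B
Take 66 from B
Take 68 from B
Take 73 from A
Take 85 from A

Merged: [24, 25, 34, 36, 36, 38, 58, 66, 68, 73, 85, 97]


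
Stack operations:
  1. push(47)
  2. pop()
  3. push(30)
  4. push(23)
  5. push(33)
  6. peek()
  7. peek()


push(47) -> [47]
pop()->47, []
push(30) -> [30]
push(23) -> [30, 23]
push(33) -> [30, 23, 33]
peek()->33
peek()->33

Final stack: [30, 23, 33]


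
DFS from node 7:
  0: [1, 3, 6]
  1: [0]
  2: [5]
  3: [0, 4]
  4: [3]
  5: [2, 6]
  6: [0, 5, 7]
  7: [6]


Visit 7, push [6]
Visit 6, push [5, 0]
Visit 0, push [3, 1]
Visit 1, push []
Visit 3, push [4]
Visit 4, push []
Visit 5, push [2]
Visit 2, push []

DFS order: [7, 6, 0, 1, 3, 4, 5, 2]


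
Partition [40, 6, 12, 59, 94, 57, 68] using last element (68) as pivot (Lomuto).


Pivot: 68
  40 <= 68: advance i (no swap)
  6 <= 68: advance i (no swap)
  12 <= 68: advance i (no swap)
  59 <= 68: advance i (no swap)
  57 <= 68: swap -> [40, 6, 12, 59, 57, 94, 68]
Place pivot at 5: [40, 6, 12, 59, 57, 68, 94]

Partitioned: [40, 6, 12, 59, 57, 68, 94]


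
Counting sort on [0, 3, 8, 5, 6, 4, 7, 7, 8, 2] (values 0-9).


Input: [0, 3, 8, 5, 6, 4, 7, 7, 8, 2]
Counts: [1, 0, 1, 1, 1, 1, 1, 2, 2, 0]

Sorted: [0, 2, 3, 4, 5, 6, 7, 7, 8, 8]


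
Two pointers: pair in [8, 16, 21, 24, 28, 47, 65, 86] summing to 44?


lo=0(8)+hi=7(86)=94
lo=0(8)+hi=6(65)=73
lo=0(8)+hi=5(47)=55
lo=0(8)+hi=4(28)=36
lo=1(16)+hi=4(28)=44

Yes: 16+28=44


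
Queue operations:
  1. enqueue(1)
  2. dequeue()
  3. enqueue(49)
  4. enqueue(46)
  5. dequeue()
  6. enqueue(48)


enqueue(1) -> [1]
dequeue()->1, []
enqueue(49) -> [49]
enqueue(46) -> [49, 46]
dequeue()->49, [46]
enqueue(48) -> [46, 48]

Final queue: [46, 48]


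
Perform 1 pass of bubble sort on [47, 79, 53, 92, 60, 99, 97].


Initial: [47, 79, 53, 92, 60, 99, 97]
Pass 1: [47, 53, 79, 60, 92, 97, 99] (3 swaps)

After 1 pass: [47, 53, 79, 60, 92, 97, 99]


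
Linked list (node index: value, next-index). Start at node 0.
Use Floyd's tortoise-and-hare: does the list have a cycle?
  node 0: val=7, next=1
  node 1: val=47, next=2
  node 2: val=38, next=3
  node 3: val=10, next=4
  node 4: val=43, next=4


Floyd's tortoise (slow, +1) and hare (fast, +2):
  init: slow=0, fast=0
  step 1: slow=1, fast=2
  step 2: slow=2, fast=4
  step 3: slow=3, fast=4
  step 4: slow=4, fast=4
  slow == fast at node 4: cycle detected

Cycle: yes


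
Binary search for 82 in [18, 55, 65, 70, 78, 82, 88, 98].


Step 1: lo=0, hi=7, mid=3, val=70
Step 2: lo=4, hi=7, mid=5, val=82

Found at index 5


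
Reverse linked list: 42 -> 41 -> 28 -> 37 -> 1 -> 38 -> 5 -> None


Step 1: curr=42, set curr.next=prev(None) | reversed so far: 42
Step 2: curr=41, set curr.next=prev(42) | reversed so far: 41 -> 42
Step 3: curr=28, set curr.next=prev(41) | reversed so far: 28 -> 41 -> 42
Step 4: curr=37, set curr.next=prev(28) | reversed so far: 37 -> 28 -> 41 -> 42
Step 5: curr=1, set curr.next=prev(37) | reversed so far: 1 -> 37 -> 28 -> 41 -> 42
Step 6: curr=38, set curr.next=prev(1) | reversed so far: 38 -> 1 -> 37 -> 28 -> 41 -> 42
Step 7: curr=5, set curr.next=prev(38) | reversed so far: 5 -> 38 -> 1 -> 37 -> 28 -> 41 -> 42

5 -> 38 -> 1 -> 37 -> 28 -> 41 -> 42 -> None


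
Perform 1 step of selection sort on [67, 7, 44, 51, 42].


Initial: [67, 7, 44, 51, 42]
Step 1: min=7 at 1
  Swap: [7, 67, 44, 51, 42]

After 1 step: [7, 67, 44, 51, 42]


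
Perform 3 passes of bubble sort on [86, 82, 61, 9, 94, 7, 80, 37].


Initial: [86, 82, 61, 9, 94, 7, 80, 37]
Pass 1: [82, 61, 9, 86, 7, 80, 37, 94] (6 swaps)
Pass 2: [61, 9, 82, 7, 80, 37, 86, 94] (5 swaps)
Pass 3: [9, 61, 7, 80, 37, 82, 86, 94] (4 swaps)

After 3 passes: [9, 61, 7, 80, 37, 82, 86, 94]


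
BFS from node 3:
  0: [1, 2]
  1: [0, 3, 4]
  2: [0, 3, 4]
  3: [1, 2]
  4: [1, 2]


Visit 3, enqueue [1, 2]
Visit 1, enqueue [0, 4]
Visit 2, enqueue []
Visit 0, enqueue []
Visit 4, enqueue []

BFS order: [3, 1, 2, 0, 4]


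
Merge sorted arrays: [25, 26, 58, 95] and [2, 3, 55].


Take 2 from B
Take 3 from B
Take 25 from A
Take 26 from A
Take 55 from B

Merged: [2, 3, 25, 26, 55, 58, 95]


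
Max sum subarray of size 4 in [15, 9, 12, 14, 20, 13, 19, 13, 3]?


[0:4]: 50
[1:5]: 55
[2:6]: 59
[3:7]: 66
[4:8]: 65
[5:9]: 48

Max: 66 at [3:7]


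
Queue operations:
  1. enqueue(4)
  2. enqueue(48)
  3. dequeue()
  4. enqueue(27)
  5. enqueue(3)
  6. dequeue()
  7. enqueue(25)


enqueue(4) -> [4]
enqueue(48) -> [4, 48]
dequeue()->4, [48]
enqueue(27) -> [48, 27]
enqueue(3) -> [48, 27, 3]
dequeue()->48, [27, 3]
enqueue(25) -> [27, 3, 25]

Final queue: [27, 3, 25]


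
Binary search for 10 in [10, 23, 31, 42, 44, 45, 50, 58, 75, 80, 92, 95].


Step 1: lo=0, hi=11, mid=5, val=45
Step 2: lo=0, hi=4, mid=2, val=31
Step 3: lo=0, hi=1, mid=0, val=10

Found at index 0


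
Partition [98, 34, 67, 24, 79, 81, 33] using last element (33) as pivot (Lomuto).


Pivot: 33
  24 <= 33: swap -> [24, 34, 67, 98, 79, 81, 33]
Place pivot at 1: [24, 33, 67, 98, 79, 81, 34]

Partitioned: [24, 33, 67, 98, 79, 81, 34]


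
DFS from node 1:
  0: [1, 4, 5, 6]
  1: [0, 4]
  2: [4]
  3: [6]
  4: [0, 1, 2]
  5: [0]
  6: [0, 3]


Visit 1, push [4, 0]
Visit 0, push [6, 5, 4]
Visit 4, push [2]
Visit 2, push []
Visit 5, push []
Visit 6, push [3]
Visit 3, push []

DFS order: [1, 0, 4, 2, 5, 6, 3]


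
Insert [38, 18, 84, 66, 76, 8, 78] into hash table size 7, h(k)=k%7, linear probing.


Insert 38: h=3 -> slot 3
Insert 18: h=4 -> slot 4
Insert 84: h=0 -> slot 0
Insert 66: h=3, 2 probes -> slot 5
Insert 76: h=6 -> slot 6
Insert 8: h=1 -> slot 1
Insert 78: h=1, 1 probes -> slot 2

Table: [84, 8, 78, 38, 18, 66, 76]


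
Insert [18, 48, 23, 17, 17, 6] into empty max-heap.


Insert 18: [18]
Insert 48: [48, 18]
Insert 23: [48, 18, 23]
Insert 17: [48, 18, 23, 17]
Insert 17: [48, 18, 23, 17, 17]
Insert 6: [48, 18, 23, 17, 17, 6]

Final heap: [48, 18, 23, 17, 17, 6]


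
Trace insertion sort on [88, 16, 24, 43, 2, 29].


Initial: [88, 16, 24, 43, 2, 29]
Insert 16: [16, 88, 24, 43, 2, 29]
Insert 24: [16, 24, 88, 43, 2, 29]
Insert 43: [16, 24, 43, 88, 2, 29]
Insert 2: [2, 16, 24, 43, 88, 29]
Insert 29: [2, 16, 24, 29, 43, 88]

Sorted: [2, 16, 24, 29, 43, 88]


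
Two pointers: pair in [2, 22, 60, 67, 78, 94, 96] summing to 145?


lo=0(2)+hi=6(96)=98
lo=1(22)+hi=6(96)=118
lo=2(60)+hi=6(96)=156
lo=2(60)+hi=5(94)=154
lo=2(60)+hi=4(78)=138
lo=3(67)+hi=4(78)=145

Yes: 67+78=145


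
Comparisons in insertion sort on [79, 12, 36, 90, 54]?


Algorithm: insertion sort
Input: [79, 12, 36, 90, 54]
Sorted: [12, 36, 54, 79, 90]

7


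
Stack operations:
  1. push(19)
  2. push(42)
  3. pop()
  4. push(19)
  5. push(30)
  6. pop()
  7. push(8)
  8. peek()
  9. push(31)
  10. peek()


push(19) -> [19]
push(42) -> [19, 42]
pop()->42, [19]
push(19) -> [19, 19]
push(30) -> [19, 19, 30]
pop()->30, [19, 19]
push(8) -> [19, 19, 8]
peek()->8
push(31) -> [19, 19, 8, 31]
peek()->31

Final stack: [19, 19, 8, 31]


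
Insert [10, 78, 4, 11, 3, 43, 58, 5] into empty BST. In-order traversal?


Insert 10: root
Insert 78: R from 10
Insert 4: L from 10
Insert 11: R from 10 -> L from 78
Insert 3: L from 10 -> L from 4
Insert 43: R from 10 -> L from 78 -> R from 11
Insert 58: R from 10 -> L from 78 -> R from 11 -> R from 43
Insert 5: L from 10 -> R from 4

In-order: [3, 4, 5, 10, 11, 43, 58, 78]


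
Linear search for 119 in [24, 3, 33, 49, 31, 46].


i=0: 24!=119
i=1: 3!=119
i=2: 33!=119
i=3: 49!=119
i=4: 31!=119
i=5: 46!=119

Not found, 6 comps


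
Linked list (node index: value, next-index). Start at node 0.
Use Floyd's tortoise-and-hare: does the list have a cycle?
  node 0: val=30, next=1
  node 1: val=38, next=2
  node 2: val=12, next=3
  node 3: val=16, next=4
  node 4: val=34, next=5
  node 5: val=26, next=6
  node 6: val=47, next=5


Floyd's tortoise (slow, +1) and hare (fast, +2):
  init: slow=0, fast=0
  step 1: slow=1, fast=2
  step 2: slow=2, fast=4
  step 3: slow=3, fast=6
  step 4: slow=4, fast=6
  step 5: slow=5, fast=6
  step 6: slow=6, fast=6
  slow == fast at node 6: cycle detected

Cycle: yes


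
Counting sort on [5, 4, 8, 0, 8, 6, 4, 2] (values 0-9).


Input: [5, 4, 8, 0, 8, 6, 4, 2]
Counts: [1, 0, 1, 0, 2, 1, 1, 0, 2, 0]

Sorted: [0, 2, 4, 4, 5, 6, 8, 8]


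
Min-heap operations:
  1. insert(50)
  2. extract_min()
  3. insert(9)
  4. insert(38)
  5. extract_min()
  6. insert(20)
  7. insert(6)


insert(50) -> [50]
extract_min()->50, []
insert(9) -> [9]
insert(38) -> [9, 38]
extract_min()->9, [38]
insert(20) -> [20, 38]
insert(6) -> [6, 38, 20]

Final heap: [6, 38, 20]


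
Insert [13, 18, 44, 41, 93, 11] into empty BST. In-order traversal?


Insert 13: root
Insert 18: R from 13
Insert 44: R from 13 -> R from 18
Insert 41: R from 13 -> R from 18 -> L from 44
Insert 93: R from 13 -> R from 18 -> R from 44
Insert 11: L from 13

In-order: [11, 13, 18, 41, 44, 93]


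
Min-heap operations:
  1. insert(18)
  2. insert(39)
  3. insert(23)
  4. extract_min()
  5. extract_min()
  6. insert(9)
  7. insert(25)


insert(18) -> [18]
insert(39) -> [18, 39]
insert(23) -> [18, 39, 23]
extract_min()->18, [23, 39]
extract_min()->23, [39]
insert(9) -> [9, 39]
insert(25) -> [9, 39, 25]

Final heap: [9, 39, 25]


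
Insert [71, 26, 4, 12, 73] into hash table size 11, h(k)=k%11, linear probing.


Insert 71: h=5 -> slot 5
Insert 26: h=4 -> slot 4
Insert 4: h=4, 2 probes -> slot 6
Insert 12: h=1 -> slot 1
Insert 73: h=7 -> slot 7

Table: [None, 12, None, None, 26, 71, 4, 73, None, None, None]


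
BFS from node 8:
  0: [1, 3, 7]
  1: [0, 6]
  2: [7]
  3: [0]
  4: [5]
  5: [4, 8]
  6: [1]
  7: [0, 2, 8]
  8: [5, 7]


Visit 8, enqueue [5, 7]
Visit 5, enqueue [4]
Visit 7, enqueue [0, 2]
Visit 4, enqueue []
Visit 0, enqueue [1, 3]
Visit 2, enqueue []
Visit 1, enqueue [6]
Visit 3, enqueue []
Visit 6, enqueue []

BFS order: [8, 5, 7, 4, 0, 2, 1, 3, 6]


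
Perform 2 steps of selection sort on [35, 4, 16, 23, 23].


Initial: [35, 4, 16, 23, 23]
Step 1: min=4 at 1
  Swap: [4, 35, 16, 23, 23]
Step 2: min=16 at 2
  Swap: [4, 16, 35, 23, 23]

After 2 steps: [4, 16, 35, 23, 23]


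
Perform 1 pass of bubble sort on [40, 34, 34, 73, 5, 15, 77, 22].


Initial: [40, 34, 34, 73, 5, 15, 77, 22]
Pass 1: [34, 34, 40, 5, 15, 73, 22, 77] (5 swaps)

After 1 pass: [34, 34, 40, 5, 15, 73, 22, 77]


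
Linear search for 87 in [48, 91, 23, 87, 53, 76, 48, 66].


i=0: 48!=87
i=1: 91!=87
i=2: 23!=87
i=3: 87==87 found!

Found at 3, 4 comps


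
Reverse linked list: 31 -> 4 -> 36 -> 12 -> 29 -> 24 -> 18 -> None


Step 1: curr=31, set curr.next=prev(None) | reversed so far: 31
Step 2: curr=4, set curr.next=prev(31) | reversed so far: 4 -> 31
Step 3: curr=36, set curr.next=prev(4) | reversed so far: 36 -> 4 -> 31
Step 4: curr=12, set curr.next=prev(36) | reversed so far: 12 -> 36 -> 4 -> 31
Step 5: curr=29, set curr.next=prev(12) | reversed so far: 29 -> 12 -> 36 -> 4 -> 31
Step 6: curr=24, set curr.next=prev(29) | reversed so far: 24 -> 29 -> 12 -> 36 -> 4 -> 31
Step 7: curr=18, set curr.next=prev(24) | reversed so far: 18 -> 24 -> 29 -> 12 -> 36 -> 4 -> 31

18 -> 24 -> 29 -> 12 -> 36 -> 4 -> 31 -> None


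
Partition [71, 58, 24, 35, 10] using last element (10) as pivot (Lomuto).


Pivot: 10
Place pivot at 0: [10, 58, 24, 35, 71]

Partitioned: [10, 58, 24, 35, 71]


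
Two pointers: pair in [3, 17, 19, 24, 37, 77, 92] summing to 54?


lo=0(3)+hi=6(92)=95
lo=0(3)+hi=5(77)=80
lo=0(3)+hi=4(37)=40
lo=1(17)+hi=4(37)=54

Yes: 17+37=54


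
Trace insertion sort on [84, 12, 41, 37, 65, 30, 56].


Initial: [84, 12, 41, 37, 65, 30, 56]
Insert 12: [12, 84, 41, 37, 65, 30, 56]
Insert 41: [12, 41, 84, 37, 65, 30, 56]
Insert 37: [12, 37, 41, 84, 65, 30, 56]
Insert 65: [12, 37, 41, 65, 84, 30, 56]
Insert 30: [12, 30, 37, 41, 65, 84, 56]
Insert 56: [12, 30, 37, 41, 56, 65, 84]

Sorted: [12, 30, 37, 41, 56, 65, 84]


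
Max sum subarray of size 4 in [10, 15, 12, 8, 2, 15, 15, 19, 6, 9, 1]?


[0:4]: 45
[1:5]: 37
[2:6]: 37
[3:7]: 40
[4:8]: 51
[5:9]: 55
[6:10]: 49
[7:11]: 35

Max: 55 at [5:9]


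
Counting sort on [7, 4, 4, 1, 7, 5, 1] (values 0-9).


Input: [7, 4, 4, 1, 7, 5, 1]
Counts: [0, 2, 0, 0, 2, 1, 0, 2, 0, 0]

Sorted: [1, 1, 4, 4, 5, 7, 7]


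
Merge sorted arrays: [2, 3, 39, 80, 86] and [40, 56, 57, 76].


Take 2 from A
Take 3 from A
Take 39 from A
Take 40 from B
Take 56 from B
Take 57 from B
Take 76 from B

Merged: [2, 3, 39, 40, 56, 57, 76, 80, 86]


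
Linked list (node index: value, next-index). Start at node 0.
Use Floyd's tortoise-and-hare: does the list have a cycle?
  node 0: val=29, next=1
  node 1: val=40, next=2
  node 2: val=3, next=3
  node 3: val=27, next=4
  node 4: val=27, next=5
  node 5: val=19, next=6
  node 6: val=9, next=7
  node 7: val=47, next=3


Floyd's tortoise (slow, +1) and hare (fast, +2):
  init: slow=0, fast=0
  step 1: slow=1, fast=2
  step 2: slow=2, fast=4
  step 3: slow=3, fast=6
  step 4: slow=4, fast=3
  step 5: slow=5, fast=5
  slow == fast at node 5: cycle detected

Cycle: yes


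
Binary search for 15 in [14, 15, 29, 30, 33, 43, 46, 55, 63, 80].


Step 1: lo=0, hi=9, mid=4, val=33
Step 2: lo=0, hi=3, mid=1, val=15

Found at index 1


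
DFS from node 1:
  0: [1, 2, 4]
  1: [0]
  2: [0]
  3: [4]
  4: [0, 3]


Visit 1, push [0]
Visit 0, push [4, 2]
Visit 2, push []
Visit 4, push [3]
Visit 3, push []

DFS order: [1, 0, 2, 4, 3]


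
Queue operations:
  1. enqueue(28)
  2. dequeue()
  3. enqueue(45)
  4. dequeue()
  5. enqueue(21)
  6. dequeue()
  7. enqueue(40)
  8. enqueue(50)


enqueue(28) -> [28]
dequeue()->28, []
enqueue(45) -> [45]
dequeue()->45, []
enqueue(21) -> [21]
dequeue()->21, []
enqueue(40) -> [40]
enqueue(50) -> [40, 50]

Final queue: [40, 50]


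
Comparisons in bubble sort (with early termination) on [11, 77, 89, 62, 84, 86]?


Algorithm: bubble sort (with early termination)
Input: [11, 77, 89, 62, 84, 86]
Sorted: [11, 62, 77, 84, 86, 89]

12


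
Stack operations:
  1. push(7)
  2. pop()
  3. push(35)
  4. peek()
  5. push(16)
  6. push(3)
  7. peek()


push(7) -> [7]
pop()->7, []
push(35) -> [35]
peek()->35
push(16) -> [35, 16]
push(3) -> [35, 16, 3]
peek()->3

Final stack: [35, 16, 3]


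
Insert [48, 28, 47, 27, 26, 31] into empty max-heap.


Insert 48: [48]
Insert 28: [48, 28]
Insert 47: [48, 28, 47]
Insert 27: [48, 28, 47, 27]
Insert 26: [48, 28, 47, 27, 26]
Insert 31: [48, 28, 47, 27, 26, 31]

Final heap: [48, 28, 47, 27, 26, 31]


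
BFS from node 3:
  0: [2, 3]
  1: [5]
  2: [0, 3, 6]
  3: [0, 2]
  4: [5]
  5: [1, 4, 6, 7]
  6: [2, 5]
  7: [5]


Visit 3, enqueue [0, 2]
Visit 0, enqueue []
Visit 2, enqueue [6]
Visit 6, enqueue [5]
Visit 5, enqueue [1, 4, 7]
Visit 1, enqueue []
Visit 4, enqueue []
Visit 7, enqueue []

BFS order: [3, 0, 2, 6, 5, 1, 4, 7]


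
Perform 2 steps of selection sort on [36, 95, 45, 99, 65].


Initial: [36, 95, 45, 99, 65]
Step 1: min=36 at 0
  Swap: [36, 95, 45, 99, 65]
Step 2: min=45 at 2
  Swap: [36, 45, 95, 99, 65]

After 2 steps: [36, 45, 95, 99, 65]


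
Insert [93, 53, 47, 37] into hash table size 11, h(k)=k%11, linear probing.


Insert 93: h=5 -> slot 5
Insert 53: h=9 -> slot 9
Insert 47: h=3 -> slot 3
Insert 37: h=4 -> slot 4

Table: [None, None, None, 47, 37, 93, None, None, None, 53, None]


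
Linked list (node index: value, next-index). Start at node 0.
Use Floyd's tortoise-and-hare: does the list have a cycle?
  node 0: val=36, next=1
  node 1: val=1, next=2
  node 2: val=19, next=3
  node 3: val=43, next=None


Floyd's tortoise (slow, +1) and hare (fast, +2):
  init: slow=0, fast=0
  step 1: slow=1, fast=2
  step 2: fast 2->3->None, no cycle

Cycle: no


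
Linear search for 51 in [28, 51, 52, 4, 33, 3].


i=0: 28!=51
i=1: 51==51 found!

Found at 1, 2 comps


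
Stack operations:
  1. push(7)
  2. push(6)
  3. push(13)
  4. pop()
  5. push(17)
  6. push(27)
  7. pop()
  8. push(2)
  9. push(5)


push(7) -> [7]
push(6) -> [7, 6]
push(13) -> [7, 6, 13]
pop()->13, [7, 6]
push(17) -> [7, 6, 17]
push(27) -> [7, 6, 17, 27]
pop()->27, [7, 6, 17]
push(2) -> [7, 6, 17, 2]
push(5) -> [7, 6, 17, 2, 5]

Final stack: [7, 6, 17, 2, 5]


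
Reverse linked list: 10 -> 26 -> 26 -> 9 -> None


Step 1: curr=10, set curr.next=prev(None) | reversed so far: 10
Step 2: curr=26, set curr.next=prev(10) | reversed so far: 26 -> 10
Step 3: curr=26, set curr.next=prev(26) | reversed so far: 26 -> 26 -> 10
Step 4: curr=9, set curr.next=prev(26) | reversed so far: 9 -> 26 -> 26 -> 10

9 -> 26 -> 26 -> 10 -> None


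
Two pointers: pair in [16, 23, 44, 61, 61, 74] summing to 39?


lo=0(16)+hi=5(74)=90
lo=0(16)+hi=4(61)=77
lo=0(16)+hi=3(61)=77
lo=0(16)+hi=2(44)=60
lo=0(16)+hi=1(23)=39

Yes: 16+23=39


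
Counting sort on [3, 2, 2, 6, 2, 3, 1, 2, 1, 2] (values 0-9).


Input: [3, 2, 2, 6, 2, 3, 1, 2, 1, 2]
Counts: [0, 2, 5, 2, 0, 0, 1, 0, 0, 0]

Sorted: [1, 1, 2, 2, 2, 2, 2, 3, 3, 6]


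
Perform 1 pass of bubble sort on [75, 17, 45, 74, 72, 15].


Initial: [75, 17, 45, 74, 72, 15]
Pass 1: [17, 45, 74, 72, 15, 75] (5 swaps)

After 1 pass: [17, 45, 74, 72, 15, 75]


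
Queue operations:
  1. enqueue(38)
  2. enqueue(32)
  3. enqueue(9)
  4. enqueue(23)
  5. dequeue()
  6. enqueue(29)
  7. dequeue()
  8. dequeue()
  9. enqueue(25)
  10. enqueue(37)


enqueue(38) -> [38]
enqueue(32) -> [38, 32]
enqueue(9) -> [38, 32, 9]
enqueue(23) -> [38, 32, 9, 23]
dequeue()->38, [32, 9, 23]
enqueue(29) -> [32, 9, 23, 29]
dequeue()->32, [9, 23, 29]
dequeue()->9, [23, 29]
enqueue(25) -> [23, 29, 25]
enqueue(37) -> [23, 29, 25, 37]

Final queue: [23, 29, 25, 37]


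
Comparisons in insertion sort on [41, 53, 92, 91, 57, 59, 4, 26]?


Algorithm: insertion sort
Input: [41, 53, 92, 91, 57, 59, 4, 26]
Sorted: [4, 26, 41, 53, 57, 59, 91, 92]

23


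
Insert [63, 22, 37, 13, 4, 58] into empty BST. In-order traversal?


Insert 63: root
Insert 22: L from 63
Insert 37: L from 63 -> R from 22
Insert 13: L from 63 -> L from 22
Insert 4: L from 63 -> L from 22 -> L from 13
Insert 58: L from 63 -> R from 22 -> R from 37

In-order: [4, 13, 22, 37, 58, 63]


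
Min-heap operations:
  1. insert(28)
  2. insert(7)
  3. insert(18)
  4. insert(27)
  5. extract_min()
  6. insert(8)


insert(28) -> [28]
insert(7) -> [7, 28]
insert(18) -> [7, 28, 18]
insert(27) -> [7, 27, 18, 28]
extract_min()->7, [18, 27, 28]
insert(8) -> [8, 18, 28, 27]

Final heap: [8, 18, 28, 27]


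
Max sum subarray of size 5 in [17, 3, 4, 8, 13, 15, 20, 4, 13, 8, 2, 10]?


[0:5]: 45
[1:6]: 43
[2:7]: 60
[3:8]: 60
[4:9]: 65
[5:10]: 60
[6:11]: 47
[7:12]: 37

Max: 65 at [4:9]


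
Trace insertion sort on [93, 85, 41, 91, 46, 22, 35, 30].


Initial: [93, 85, 41, 91, 46, 22, 35, 30]
Insert 85: [85, 93, 41, 91, 46, 22, 35, 30]
Insert 41: [41, 85, 93, 91, 46, 22, 35, 30]
Insert 91: [41, 85, 91, 93, 46, 22, 35, 30]
Insert 46: [41, 46, 85, 91, 93, 22, 35, 30]
Insert 22: [22, 41, 46, 85, 91, 93, 35, 30]
Insert 35: [22, 35, 41, 46, 85, 91, 93, 30]
Insert 30: [22, 30, 35, 41, 46, 85, 91, 93]

Sorted: [22, 30, 35, 41, 46, 85, 91, 93]


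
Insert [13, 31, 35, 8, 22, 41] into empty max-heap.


Insert 13: [13]
Insert 31: [31, 13]
Insert 35: [35, 13, 31]
Insert 8: [35, 13, 31, 8]
Insert 22: [35, 22, 31, 8, 13]
Insert 41: [41, 22, 35, 8, 13, 31]

Final heap: [41, 22, 35, 8, 13, 31]


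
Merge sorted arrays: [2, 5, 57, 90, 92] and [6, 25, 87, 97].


Take 2 from A
Take 5 from A
Take 6 from B
Take 25 from B
Take 57 from A
Take 87 from B
Take 90 from A
Take 92 from A

Merged: [2, 5, 6, 25, 57, 87, 90, 92, 97]


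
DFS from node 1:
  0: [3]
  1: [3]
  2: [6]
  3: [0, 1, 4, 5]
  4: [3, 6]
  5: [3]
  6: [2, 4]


Visit 1, push [3]
Visit 3, push [5, 4, 0]
Visit 0, push []
Visit 4, push [6]
Visit 6, push [2]
Visit 2, push []
Visit 5, push []

DFS order: [1, 3, 0, 4, 6, 2, 5]


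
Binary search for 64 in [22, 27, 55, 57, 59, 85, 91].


Step 1: lo=0, hi=6, mid=3, val=57
Step 2: lo=4, hi=6, mid=5, val=85
Step 3: lo=4, hi=4, mid=4, val=59

Not found


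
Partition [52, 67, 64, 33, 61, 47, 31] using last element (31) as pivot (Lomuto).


Pivot: 31
Place pivot at 0: [31, 67, 64, 33, 61, 47, 52]

Partitioned: [31, 67, 64, 33, 61, 47, 52]


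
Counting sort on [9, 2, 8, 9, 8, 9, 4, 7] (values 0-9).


Input: [9, 2, 8, 9, 8, 9, 4, 7]
Counts: [0, 0, 1, 0, 1, 0, 0, 1, 2, 3]

Sorted: [2, 4, 7, 8, 8, 9, 9, 9]


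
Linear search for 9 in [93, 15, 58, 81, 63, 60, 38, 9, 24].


i=0: 93!=9
i=1: 15!=9
i=2: 58!=9
i=3: 81!=9
i=4: 63!=9
i=5: 60!=9
i=6: 38!=9
i=7: 9==9 found!

Found at 7, 8 comps


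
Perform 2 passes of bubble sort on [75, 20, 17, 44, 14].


Initial: [75, 20, 17, 44, 14]
Pass 1: [20, 17, 44, 14, 75] (4 swaps)
Pass 2: [17, 20, 14, 44, 75] (2 swaps)

After 2 passes: [17, 20, 14, 44, 75]


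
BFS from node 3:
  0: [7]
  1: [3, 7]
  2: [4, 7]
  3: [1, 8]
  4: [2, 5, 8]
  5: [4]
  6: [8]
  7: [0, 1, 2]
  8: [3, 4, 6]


Visit 3, enqueue [1, 8]
Visit 1, enqueue [7]
Visit 8, enqueue [4, 6]
Visit 7, enqueue [0, 2]
Visit 4, enqueue [5]
Visit 6, enqueue []
Visit 0, enqueue []
Visit 2, enqueue []
Visit 5, enqueue []

BFS order: [3, 1, 8, 7, 4, 6, 0, 2, 5]


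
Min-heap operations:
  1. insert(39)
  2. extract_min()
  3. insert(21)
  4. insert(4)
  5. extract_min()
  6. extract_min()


insert(39) -> [39]
extract_min()->39, []
insert(21) -> [21]
insert(4) -> [4, 21]
extract_min()->4, [21]
extract_min()->21, []

Final heap: []


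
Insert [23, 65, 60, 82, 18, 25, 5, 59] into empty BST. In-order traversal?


Insert 23: root
Insert 65: R from 23
Insert 60: R from 23 -> L from 65
Insert 82: R from 23 -> R from 65
Insert 18: L from 23
Insert 25: R from 23 -> L from 65 -> L from 60
Insert 5: L from 23 -> L from 18
Insert 59: R from 23 -> L from 65 -> L from 60 -> R from 25

In-order: [5, 18, 23, 25, 59, 60, 65, 82]


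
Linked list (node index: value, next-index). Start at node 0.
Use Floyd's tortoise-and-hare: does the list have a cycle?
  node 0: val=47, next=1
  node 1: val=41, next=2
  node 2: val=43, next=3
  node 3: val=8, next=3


Floyd's tortoise (slow, +1) and hare (fast, +2):
  init: slow=0, fast=0
  step 1: slow=1, fast=2
  step 2: slow=2, fast=3
  step 3: slow=3, fast=3
  slow == fast at node 3: cycle detected

Cycle: yes


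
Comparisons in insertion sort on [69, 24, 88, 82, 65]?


Algorithm: insertion sort
Input: [69, 24, 88, 82, 65]
Sorted: [24, 65, 69, 82, 88]

8


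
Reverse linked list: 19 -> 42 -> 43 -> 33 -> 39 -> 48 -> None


Step 1: curr=19, set curr.next=prev(None) | reversed so far: 19
Step 2: curr=42, set curr.next=prev(19) | reversed so far: 42 -> 19
Step 3: curr=43, set curr.next=prev(42) | reversed so far: 43 -> 42 -> 19
Step 4: curr=33, set curr.next=prev(43) | reversed so far: 33 -> 43 -> 42 -> 19
Step 5: curr=39, set curr.next=prev(33) | reversed so far: 39 -> 33 -> 43 -> 42 -> 19
Step 6: curr=48, set curr.next=prev(39) | reversed so far: 48 -> 39 -> 33 -> 43 -> 42 -> 19

48 -> 39 -> 33 -> 43 -> 42 -> 19 -> None


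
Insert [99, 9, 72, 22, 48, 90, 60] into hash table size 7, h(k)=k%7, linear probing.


Insert 99: h=1 -> slot 1
Insert 9: h=2 -> slot 2
Insert 72: h=2, 1 probes -> slot 3
Insert 22: h=1, 3 probes -> slot 4
Insert 48: h=6 -> slot 6
Insert 90: h=6, 1 probes -> slot 0
Insert 60: h=4, 1 probes -> slot 5

Table: [90, 99, 9, 72, 22, 60, 48]


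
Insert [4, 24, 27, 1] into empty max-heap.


Insert 4: [4]
Insert 24: [24, 4]
Insert 27: [27, 4, 24]
Insert 1: [27, 4, 24, 1]

Final heap: [27, 4, 24, 1]


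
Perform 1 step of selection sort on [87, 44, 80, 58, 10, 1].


Initial: [87, 44, 80, 58, 10, 1]
Step 1: min=1 at 5
  Swap: [1, 44, 80, 58, 10, 87]

After 1 step: [1, 44, 80, 58, 10, 87]


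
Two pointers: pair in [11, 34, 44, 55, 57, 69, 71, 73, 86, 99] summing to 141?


lo=0(11)+hi=9(99)=110
lo=1(34)+hi=9(99)=133
lo=2(44)+hi=9(99)=143
lo=2(44)+hi=8(86)=130
lo=3(55)+hi=8(86)=141

Yes: 55+86=141


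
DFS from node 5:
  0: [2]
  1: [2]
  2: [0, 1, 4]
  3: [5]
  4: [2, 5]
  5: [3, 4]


Visit 5, push [4, 3]
Visit 3, push []
Visit 4, push [2]
Visit 2, push [1, 0]
Visit 0, push []
Visit 1, push []

DFS order: [5, 3, 4, 2, 0, 1]


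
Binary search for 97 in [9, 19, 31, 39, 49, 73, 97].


Step 1: lo=0, hi=6, mid=3, val=39
Step 2: lo=4, hi=6, mid=5, val=73
Step 3: lo=6, hi=6, mid=6, val=97

Found at index 6


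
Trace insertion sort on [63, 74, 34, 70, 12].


Initial: [63, 74, 34, 70, 12]
Insert 74: [63, 74, 34, 70, 12]
Insert 34: [34, 63, 74, 70, 12]
Insert 70: [34, 63, 70, 74, 12]
Insert 12: [12, 34, 63, 70, 74]

Sorted: [12, 34, 63, 70, 74]


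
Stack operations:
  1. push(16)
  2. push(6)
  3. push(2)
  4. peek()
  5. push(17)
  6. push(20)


push(16) -> [16]
push(6) -> [16, 6]
push(2) -> [16, 6, 2]
peek()->2
push(17) -> [16, 6, 2, 17]
push(20) -> [16, 6, 2, 17, 20]

Final stack: [16, 6, 2, 17, 20]


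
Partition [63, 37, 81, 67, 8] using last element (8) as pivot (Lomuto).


Pivot: 8
Place pivot at 0: [8, 37, 81, 67, 63]

Partitioned: [8, 37, 81, 67, 63]


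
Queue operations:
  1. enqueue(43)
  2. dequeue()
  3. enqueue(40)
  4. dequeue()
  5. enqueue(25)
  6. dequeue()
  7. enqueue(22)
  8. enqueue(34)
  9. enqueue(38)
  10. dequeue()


enqueue(43) -> [43]
dequeue()->43, []
enqueue(40) -> [40]
dequeue()->40, []
enqueue(25) -> [25]
dequeue()->25, []
enqueue(22) -> [22]
enqueue(34) -> [22, 34]
enqueue(38) -> [22, 34, 38]
dequeue()->22, [34, 38]

Final queue: [34, 38]


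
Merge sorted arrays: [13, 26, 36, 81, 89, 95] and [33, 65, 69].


Take 13 from A
Take 26 from A
Take 33 from B
Take 36 from A
Take 65 from B
Take 69 from B

Merged: [13, 26, 33, 36, 65, 69, 81, 89, 95]


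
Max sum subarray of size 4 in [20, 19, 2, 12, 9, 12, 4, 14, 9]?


[0:4]: 53
[1:5]: 42
[2:6]: 35
[3:7]: 37
[4:8]: 39
[5:9]: 39

Max: 53 at [0:4]


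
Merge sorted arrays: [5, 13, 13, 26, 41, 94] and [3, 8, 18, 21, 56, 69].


Take 3 from B
Take 5 from A
Take 8 from B
Take 13 from A
Take 13 from A
Take 18 from B
Take 21 from B
Take 26 from A
Take 41 from A
Take 56 from B
Take 69 from B

Merged: [3, 5, 8, 13, 13, 18, 21, 26, 41, 56, 69, 94]


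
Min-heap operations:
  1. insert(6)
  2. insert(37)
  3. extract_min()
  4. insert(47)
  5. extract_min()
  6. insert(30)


insert(6) -> [6]
insert(37) -> [6, 37]
extract_min()->6, [37]
insert(47) -> [37, 47]
extract_min()->37, [47]
insert(30) -> [30, 47]

Final heap: [30, 47]


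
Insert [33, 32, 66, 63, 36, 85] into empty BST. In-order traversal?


Insert 33: root
Insert 32: L from 33
Insert 66: R from 33
Insert 63: R from 33 -> L from 66
Insert 36: R from 33 -> L from 66 -> L from 63
Insert 85: R from 33 -> R from 66

In-order: [32, 33, 36, 63, 66, 85]


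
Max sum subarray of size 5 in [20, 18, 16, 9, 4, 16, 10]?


[0:5]: 67
[1:6]: 63
[2:7]: 55

Max: 67 at [0:5]


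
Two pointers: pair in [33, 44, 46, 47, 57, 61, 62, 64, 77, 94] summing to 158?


lo=0(33)+hi=9(94)=127
lo=1(44)+hi=9(94)=138
lo=2(46)+hi=9(94)=140
lo=3(47)+hi=9(94)=141
lo=4(57)+hi=9(94)=151
lo=5(61)+hi=9(94)=155
lo=6(62)+hi=9(94)=156
lo=7(64)+hi=9(94)=158

Yes: 64+94=158


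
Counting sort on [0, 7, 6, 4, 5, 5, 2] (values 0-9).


Input: [0, 7, 6, 4, 5, 5, 2]
Counts: [1, 0, 1, 0, 1, 2, 1, 1, 0, 0]

Sorted: [0, 2, 4, 5, 5, 6, 7]


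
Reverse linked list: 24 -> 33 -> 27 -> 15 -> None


Step 1: curr=24, set curr.next=prev(None) | reversed so far: 24
Step 2: curr=33, set curr.next=prev(24) | reversed so far: 33 -> 24
Step 3: curr=27, set curr.next=prev(33) | reversed so far: 27 -> 33 -> 24
Step 4: curr=15, set curr.next=prev(27) | reversed so far: 15 -> 27 -> 33 -> 24

15 -> 27 -> 33 -> 24 -> None


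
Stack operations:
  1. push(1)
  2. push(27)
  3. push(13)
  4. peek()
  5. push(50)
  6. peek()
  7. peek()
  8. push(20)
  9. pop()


push(1) -> [1]
push(27) -> [1, 27]
push(13) -> [1, 27, 13]
peek()->13
push(50) -> [1, 27, 13, 50]
peek()->50
peek()->50
push(20) -> [1, 27, 13, 50, 20]
pop()->20, [1, 27, 13, 50]

Final stack: [1, 27, 13, 50]


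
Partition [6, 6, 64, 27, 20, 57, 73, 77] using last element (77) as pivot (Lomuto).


Pivot: 77
  6 <= 77: advance i (no swap)
  6 <= 77: advance i (no swap)
  64 <= 77: advance i (no swap)
  27 <= 77: advance i (no swap)
  20 <= 77: advance i (no swap)
  57 <= 77: advance i (no swap)
  73 <= 77: advance i (no swap)
Place pivot at 7: [6, 6, 64, 27, 20, 57, 73, 77]

Partitioned: [6, 6, 64, 27, 20, 57, 73, 77]


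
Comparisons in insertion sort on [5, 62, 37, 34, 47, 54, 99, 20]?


Algorithm: insertion sort
Input: [5, 62, 37, 34, 47, 54, 99, 20]
Sorted: [5, 20, 34, 37, 47, 54, 62, 99]

18


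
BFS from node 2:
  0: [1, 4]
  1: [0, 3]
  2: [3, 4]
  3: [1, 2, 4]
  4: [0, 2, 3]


Visit 2, enqueue [3, 4]
Visit 3, enqueue [1]
Visit 4, enqueue [0]
Visit 1, enqueue []
Visit 0, enqueue []

BFS order: [2, 3, 4, 1, 0]


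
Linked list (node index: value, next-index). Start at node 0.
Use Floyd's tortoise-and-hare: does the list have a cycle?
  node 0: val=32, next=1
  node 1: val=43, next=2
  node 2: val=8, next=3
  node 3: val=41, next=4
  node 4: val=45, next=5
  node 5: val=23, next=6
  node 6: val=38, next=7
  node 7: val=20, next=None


Floyd's tortoise (slow, +1) and hare (fast, +2):
  init: slow=0, fast=0
  step 1: slow=1, fast=2
  step 2: slow=2, fast=4
  step 3: slow=3, fast=6
  step 4: fast 6->7->None, no cycle

Cycle: no


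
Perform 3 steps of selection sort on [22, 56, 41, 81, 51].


Initial: [22, 56, 41, 81, 51]
Step 1: min=22 at 0
  Swap: [22, 56, 41, 81, 51]
Step 2: min=41 at 2
  Swap: [22, 41, 56, 81, 51]
Step 3: min=51 at 4
  Swap: [22, 41, 51, 81, 56]

After 3 steps: [22, 41, 51, 81, 56]


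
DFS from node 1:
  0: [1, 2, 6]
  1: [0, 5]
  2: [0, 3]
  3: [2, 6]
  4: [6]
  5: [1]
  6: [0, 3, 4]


Visit 1, push [5, 0]
Visit 0, push [6, 2]
Visit 2, push [3]
Visit 3, push [6]
Visit 6, push [4]
Visit 4, push []
Visit 5, push []

DFS order: [1, 0, 2, 3, 6, 4, 5]


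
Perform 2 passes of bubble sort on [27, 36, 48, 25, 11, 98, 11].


Initial: [27, 36, 48, 25, 11, 98, 11]
Pass 1: [27, 36, 25, 11, 48, 11, 98] (3 swaps)
Pass 2: [27, 25, 11, 36, 11, 48, 98] (3 swaps)

After 2 passes: [27, 25, 11, 36, 11, 48, 98]


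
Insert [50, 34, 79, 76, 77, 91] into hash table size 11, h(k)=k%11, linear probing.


Insert 50: h=6 -> slot 6
Insert 34: h=1 -> slot 1
Insert 79: h=2 -> slot 2
Insert 76: h=10 -> slot 10
Insert 77: h=0 -> slot 0
Insert 91: h=3 -> slot 3

Table: [77, 34, 79, 91, None, None, 50, None, None, None, 76]


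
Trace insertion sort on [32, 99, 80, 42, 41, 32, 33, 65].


Initial: [32, 99, 80, 42, 41, 32, 33, 65]
Insert 99: [32, 99, 80, 42, 41, 32, 33, 65]
Insert 80: [32, 80, 99, 42, 41, 32, 33, 65]
Insert 42: [32, 42, 80, 99, 41, 32, 33, 65]
Insert 41: [32, 41, 42, 80, 99, 32, 33, 65]
Insert 32: [32, 32, 41, 42, 80, 99, 33, 65]
Insert 33: [32, 32, 33, 41, 42, 80, 99, 65]
Insert 65: [32, 32, 33, 41, 42, 65, 80, 99]

Sorted: [32, 32, 33, 41, 42, 65, 80, 99]
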